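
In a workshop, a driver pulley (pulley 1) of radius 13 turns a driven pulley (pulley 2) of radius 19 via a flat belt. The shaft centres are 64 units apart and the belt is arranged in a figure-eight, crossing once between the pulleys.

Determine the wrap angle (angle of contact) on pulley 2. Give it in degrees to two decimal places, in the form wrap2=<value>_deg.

crossed belt: β = asin((r1+r2)/C) = asin(32/64) = 30.0000°
wrap1 = wrap2 = π + 2β = 240.0000°

wrap2=240.00_deg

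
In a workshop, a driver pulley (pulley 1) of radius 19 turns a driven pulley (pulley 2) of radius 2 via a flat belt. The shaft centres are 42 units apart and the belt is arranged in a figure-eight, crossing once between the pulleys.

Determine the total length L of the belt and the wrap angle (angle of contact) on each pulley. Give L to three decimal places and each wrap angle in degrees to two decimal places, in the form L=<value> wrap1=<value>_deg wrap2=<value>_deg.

crossed belt: β = asin((r1+r2)/C) = asin(21/42) = 30.0000°
wrap1 = wrap2 = π + 2β = 240.0000°
tangent length = C·cosβ = 36.3731
L = (r1+r2)·wrap + 2·C·cosβ = 21·4.1888 + 2·36.3731 = 160.7107

L=160.711 wrap1=240.00_deg wrap2=240.00_deg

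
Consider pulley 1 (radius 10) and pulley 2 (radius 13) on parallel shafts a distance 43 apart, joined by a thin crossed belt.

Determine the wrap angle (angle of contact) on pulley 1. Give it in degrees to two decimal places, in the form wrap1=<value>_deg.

wrap1=244.67_deg

crossed belt: β = asin((r1+r2)/C) = asin(23/43) = 32.3360°
wrap1 = wrap2 = π + 2β = 244.6721°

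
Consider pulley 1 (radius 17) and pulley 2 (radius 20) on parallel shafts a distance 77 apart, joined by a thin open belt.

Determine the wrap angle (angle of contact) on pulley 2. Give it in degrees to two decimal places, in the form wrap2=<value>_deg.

open belt: β = asin((r2−r1)/C) = asin(3/77) = 2.2329°
wrap1 = π − 2β = 175.5343°
wrap2 = π + 2β = 184.4657°

wrap2=184.47_deg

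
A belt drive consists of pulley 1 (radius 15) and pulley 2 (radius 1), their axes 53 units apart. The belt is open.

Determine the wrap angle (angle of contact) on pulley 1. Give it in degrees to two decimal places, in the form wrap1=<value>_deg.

open belt: β = asin((r2−r1)/C) = asin(-14/53) = -15.3165°
wrap1 = π − 2β = 210.6330°
wrap2 = π + 2β = 149.3670°

wrap1=210.63_deg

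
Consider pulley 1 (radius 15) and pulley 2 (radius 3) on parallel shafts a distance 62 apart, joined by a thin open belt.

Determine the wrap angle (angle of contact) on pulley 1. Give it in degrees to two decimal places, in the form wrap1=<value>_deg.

wrap1=202.32_deg

open belt: β = asin((r2−r1)/C) = asin(-12/62) = -11.1599°
wrap1 = π − 2β = 202.3199°
wrap2 = π + 2β = 157.6801°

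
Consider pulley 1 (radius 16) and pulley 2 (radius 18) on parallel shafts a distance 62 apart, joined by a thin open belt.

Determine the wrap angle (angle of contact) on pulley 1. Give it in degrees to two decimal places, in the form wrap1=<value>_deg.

open belt: β = asin((r2−r1)/C) = asin(2/62) = 1.8486°
wrap1 = π − 2β = 176.3029°
wrap2 = π + 2β = 183.6971°

wrap1=176.30_deg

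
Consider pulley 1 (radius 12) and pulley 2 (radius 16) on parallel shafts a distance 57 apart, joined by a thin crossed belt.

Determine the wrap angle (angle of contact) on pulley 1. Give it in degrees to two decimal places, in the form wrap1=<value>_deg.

wrap1=238.84_deg

crossed belt: β = asin((r1+r2)/C) = asin(28/57) = 29.4213°
wrap1 = wrap2 = π + 2β = 238.8427°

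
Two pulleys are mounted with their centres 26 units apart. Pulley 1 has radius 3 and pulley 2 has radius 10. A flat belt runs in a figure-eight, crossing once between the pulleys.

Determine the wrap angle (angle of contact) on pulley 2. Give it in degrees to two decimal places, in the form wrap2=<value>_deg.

wrap2=240.00_deg

crossed belt: β = asin((r1+r2)/C) = asin(13/26) = 30.0000°
wrap1 = wrap2 = π + 2β = 240.0000°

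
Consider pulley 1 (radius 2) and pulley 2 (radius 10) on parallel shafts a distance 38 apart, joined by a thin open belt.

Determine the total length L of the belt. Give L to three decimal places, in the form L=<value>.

L=115.390

open belt: β = asin((r2−r1)/C) = asin(8/38) = 12.1532°
wrap1 = π − 2β = 155.6936°
wrap2 = π + 2β = 204.3064°
tangent length = C·cosβ = 37.1484
L = r1·wrap1 + r2·wrap2 + 2·C·cosβ = 2·2.7174 + 10·3.5658 + 2·37.1484 = 115.3896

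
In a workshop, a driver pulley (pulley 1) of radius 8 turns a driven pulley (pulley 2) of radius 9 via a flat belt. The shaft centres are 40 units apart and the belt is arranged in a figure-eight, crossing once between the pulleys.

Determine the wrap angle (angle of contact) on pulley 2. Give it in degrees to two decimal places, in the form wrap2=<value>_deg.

wrap2=230.30_deg

crossed belt: β = asin((r1+r2)/C) = asin(17/40) = 25.1507°
wrap1 = wrap2 = π + 2β = 230.3013°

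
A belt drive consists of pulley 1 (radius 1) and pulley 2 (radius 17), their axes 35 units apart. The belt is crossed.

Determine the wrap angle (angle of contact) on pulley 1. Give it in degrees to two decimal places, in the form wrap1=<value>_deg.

wrap1=241.90_deg

crossed belt: β = asin((r1+r2)/C) = asin(18/35) = 30.9497°
wrap1 = wrap2 = π + 2β = 241.8994°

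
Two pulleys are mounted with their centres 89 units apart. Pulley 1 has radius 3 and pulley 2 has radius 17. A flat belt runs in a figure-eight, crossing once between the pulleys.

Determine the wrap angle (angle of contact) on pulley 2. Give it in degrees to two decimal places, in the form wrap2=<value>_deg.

crossed belt: β = asin((r1+r2)/C) = asin(20/89) = 12.9864°
wrap1 = wrap2 = π + 2β = 205.9727°

wrap2=205.97_deg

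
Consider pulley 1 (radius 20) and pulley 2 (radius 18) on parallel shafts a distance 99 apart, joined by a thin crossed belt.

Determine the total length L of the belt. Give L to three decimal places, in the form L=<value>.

L=332.154

crossed belt: β = asin((r1+r2)/C) = asin(38/99) = 22.5716°
wrap1 = wrap2 = π + 2β = 225.1433°
tangent length = C·cosβ = 91.4166
L = (r1+r2)·wrap + 2·C·cosβ = 38·3.9295 + 2·91.4166 = 332.1539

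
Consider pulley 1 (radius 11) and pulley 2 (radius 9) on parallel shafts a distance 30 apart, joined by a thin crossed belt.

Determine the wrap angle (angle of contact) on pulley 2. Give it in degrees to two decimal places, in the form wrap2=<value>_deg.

crossed belt: β = asin((r1+r2)/C) = asin(20/30) = 41.8103°
wrap1 = wrap2 = π + 2β = 263.6206°

wrap2=263.62_deg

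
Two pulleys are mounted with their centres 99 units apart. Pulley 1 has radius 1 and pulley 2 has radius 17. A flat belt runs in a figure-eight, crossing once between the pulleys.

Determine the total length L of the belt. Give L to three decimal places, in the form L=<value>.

crossed belt: β = asin((r1+r2)/C) = asin(18/99) = 10.4757°
wrap1 = wrap2 = π + 2β = 200.9514°
tangent length = C·cosβ = 97.3499
L = (r1+r2)·wrap + 2·C·cosβ = 18·3.5073 + 2·97.3499 = 257.8305

L=257.831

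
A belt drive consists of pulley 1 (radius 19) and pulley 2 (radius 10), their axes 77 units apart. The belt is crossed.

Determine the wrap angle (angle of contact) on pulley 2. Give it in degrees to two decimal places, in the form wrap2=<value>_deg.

wrap2=224.25_deg

crossed belt: β = asin((r1+r2)/C) = asin(29/77) = 22.1247°
wrap1 = wrap2 = π + 2β = 224.2494°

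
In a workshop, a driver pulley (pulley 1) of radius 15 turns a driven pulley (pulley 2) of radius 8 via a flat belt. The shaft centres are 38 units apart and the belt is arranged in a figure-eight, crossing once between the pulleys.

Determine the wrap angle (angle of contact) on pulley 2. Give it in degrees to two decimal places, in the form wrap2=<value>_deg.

crossed belt: β = asin((r1+r2)/C) = asin(23/38) = 37.2478°
wrap1 = wrap2 = π + 2β = 254.4956°

wrap2=254.50_deg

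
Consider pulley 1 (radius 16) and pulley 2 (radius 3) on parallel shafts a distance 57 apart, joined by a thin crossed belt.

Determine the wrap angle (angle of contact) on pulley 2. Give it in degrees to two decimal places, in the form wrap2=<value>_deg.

crossed belt: β = asin((r1+r2)/C) = asin(19/57) = 19.4712°
wrap1 = wrap2 = π + 2β = 218.9424°

wrap2=218.94_deg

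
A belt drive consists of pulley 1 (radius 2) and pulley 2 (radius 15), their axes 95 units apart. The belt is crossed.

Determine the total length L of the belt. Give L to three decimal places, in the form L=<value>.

crossed belt: β = asin((r1+r2)/C) = asin(17/95) = 10.3085°
wrap1 = wrap2 = π + 2β = 200.6169°
tangent length = C·cosβ = 93.4666
L = (r1+r2)·wrap + 2·C·cosβ = 17·3.5014 + 2·93.4666 = 246.4574

L=246.457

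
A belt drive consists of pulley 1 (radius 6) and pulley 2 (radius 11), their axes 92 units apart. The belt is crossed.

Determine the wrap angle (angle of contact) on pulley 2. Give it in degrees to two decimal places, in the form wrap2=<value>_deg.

crossed belt: β = asin((r1+r2)/C) = asin(17/92) = 10.6485°
wrap1 = wrap2 = π + 2β = 201.2969°

wrap2=201.30_deg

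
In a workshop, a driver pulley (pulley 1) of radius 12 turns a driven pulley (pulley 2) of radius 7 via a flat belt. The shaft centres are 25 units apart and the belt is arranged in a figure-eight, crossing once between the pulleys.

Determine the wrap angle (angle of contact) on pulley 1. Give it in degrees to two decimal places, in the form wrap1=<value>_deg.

wrap1=278.93_deg

crossed belt: β = asin((r1+r2)/C) = asin(19/25) = 49.4642°
wrap1 = wrap2 = π + 2β = 278.9284°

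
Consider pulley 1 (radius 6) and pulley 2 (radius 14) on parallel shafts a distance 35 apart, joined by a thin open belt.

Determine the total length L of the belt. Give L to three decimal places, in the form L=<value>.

open belt: β = asin((r2−r1)/C) = asin(8/35) = 13.2130°
wrap1 = π − 2β = 153.5740°
wrap2 = π + 2β = 206.4260°
tangent length = C·cosβ = 34.0735
L = r1·wrap1 + r2·wrap2 + 2·C·cosβ = 6·2.6804 + 14·3.6028 + 2·34.0735 = 134.6685

L=134.669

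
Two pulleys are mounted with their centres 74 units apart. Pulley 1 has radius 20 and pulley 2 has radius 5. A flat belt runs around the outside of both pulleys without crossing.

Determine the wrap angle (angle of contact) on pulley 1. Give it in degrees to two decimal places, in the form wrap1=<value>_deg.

wrap1=203.39_deg

open belt: β = asin((r2−r1)/C) = asin(-15/74) = -11.6951°
wrap1 = π − 2β = 203.3901°
wrap2 = π + 2β = 156.6099°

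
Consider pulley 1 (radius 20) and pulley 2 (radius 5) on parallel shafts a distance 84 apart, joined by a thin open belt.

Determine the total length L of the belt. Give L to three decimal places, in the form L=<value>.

L=249.226

open belt: β = asin((r2−r1)/C) = asin(-15/84) = -10.2866°
wrap1 = π − 2β = 200.5731°
wrap2 = π + 2β = 159.4269°
tangent length = C·cosβ = 82.6499
L = r1·wrap1 + r2·wrap2 + 2·C·cosβ = 20·3.5007 + 5·2.7825 + 2·82.6499 = 249.2256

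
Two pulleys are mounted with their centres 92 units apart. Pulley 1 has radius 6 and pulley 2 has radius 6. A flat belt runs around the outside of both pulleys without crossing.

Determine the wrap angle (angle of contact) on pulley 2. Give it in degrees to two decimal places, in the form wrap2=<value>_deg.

open belt: β = asin((r2−r1)/C) = asin(0/92) = 0.0000°
wrap1 = π − 2β = 180.0000°
wrap2 = π + 2β = 180.0000°

wrap2=180.00_deg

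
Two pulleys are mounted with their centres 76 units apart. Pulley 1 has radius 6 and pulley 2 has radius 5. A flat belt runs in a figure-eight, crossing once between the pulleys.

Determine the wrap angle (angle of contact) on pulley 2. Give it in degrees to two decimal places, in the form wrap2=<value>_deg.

wrap2=196.64_deg

crossed belt: β = asin((r1+r2)/C) = asin(11/76) = 8.3220°
wrap1 = wrap2 = π + 2β = 196.6441°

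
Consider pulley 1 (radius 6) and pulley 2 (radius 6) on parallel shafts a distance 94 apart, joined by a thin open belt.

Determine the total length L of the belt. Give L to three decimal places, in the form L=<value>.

open belt: β = asin((r2−r1)/C) = asin(0/94) = 0.0000°
wrap1 = π − 2β = 180.0000°
wrap2 = π + 2β = 180.0000°
tangent length = C·cosβ = 94.0000
L = r1·wrap1 + r2·wrap2 + 2·C·cosβ = 6·3.1416 + 6·3.1416 + 2·94.0000 = 225.6991

L=225.699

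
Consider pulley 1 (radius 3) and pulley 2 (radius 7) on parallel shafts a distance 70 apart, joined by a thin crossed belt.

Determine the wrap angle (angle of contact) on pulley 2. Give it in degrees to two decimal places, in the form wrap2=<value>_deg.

crossed belt: β = asin((r1+r2)/C) = asin(10/70) = 8.2132°
wrap1 = wrap2 = π + 2β = 196.4264°

wrap2=196.43_deg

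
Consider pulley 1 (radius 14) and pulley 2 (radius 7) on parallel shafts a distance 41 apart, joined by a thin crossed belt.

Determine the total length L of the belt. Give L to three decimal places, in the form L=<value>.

crossed belt: β = asin((r1+r2)/C) = asin(21/41) = 30.8102°
wrap1 = wrap2 = π + 2β = 241.6203°
tangent length = C·cosβ = 35.2136
L = (r1+r2)·wrap + 2·C·cosβ = 21·4.2171 + 2·35.2136 = 158.9857

L=158.986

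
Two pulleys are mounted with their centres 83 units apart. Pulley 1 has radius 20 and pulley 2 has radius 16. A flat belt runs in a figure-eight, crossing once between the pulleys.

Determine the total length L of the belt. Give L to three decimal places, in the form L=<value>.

crossed belt: β = asin((r1+r2)/C) = asin(36/83) = 25.7048°
wrap1 = wrap2 = π + 2β = 231.4096°
tangent length = C·cosβ = 74.7864
L = (r1+r2)·wrap + 2·C·cosβ = 36·4.0389 + 2·74.7864 = 294.9717

L=294.972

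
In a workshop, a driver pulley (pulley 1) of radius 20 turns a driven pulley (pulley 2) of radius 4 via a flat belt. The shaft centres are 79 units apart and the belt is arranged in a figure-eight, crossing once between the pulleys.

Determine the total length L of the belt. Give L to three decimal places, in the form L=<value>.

crossed belt: β = asin((r1+r2)/C) = asin(24/79) = 17.6858°
wrap1 = wrap2 = π + 2β = 215.3717°
tangent length = C·cosβ = 75.2662
L = (r1+r2)·wrap + 2·C·cosβ = 24·3.7589 + 2·75.2662 = 240.7471

L=240.747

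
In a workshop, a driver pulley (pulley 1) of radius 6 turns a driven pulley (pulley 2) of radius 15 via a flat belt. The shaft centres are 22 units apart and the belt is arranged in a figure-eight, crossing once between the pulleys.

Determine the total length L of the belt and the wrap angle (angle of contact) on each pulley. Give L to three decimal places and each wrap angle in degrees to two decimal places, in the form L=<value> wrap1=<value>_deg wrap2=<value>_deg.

crossed belt: β = asin((r1+r2)/C) = asin(21/22) = 72.6586°
wrap1 = wrap2 = π + 2β = 325.3171°
tangent length = C·cosβ = 6.5574
L = (r1+r2)·wrap + 2·C·cosβ = 21·5.6779 + 2·6.5574 = 132.3498

L=132.350 wrap1=325.32_deg wrap2=325.32_deg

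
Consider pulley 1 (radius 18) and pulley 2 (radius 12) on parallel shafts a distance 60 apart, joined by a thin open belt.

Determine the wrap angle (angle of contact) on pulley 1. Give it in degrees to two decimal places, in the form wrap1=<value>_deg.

wrap1=191.48_deg

open belt: β = asin((r2−r1)/C) = asin(-6/60) = -5.7392°
wrap1 = π − 2β = 191.4783°
wrap2 = π + 2β = 168.5217°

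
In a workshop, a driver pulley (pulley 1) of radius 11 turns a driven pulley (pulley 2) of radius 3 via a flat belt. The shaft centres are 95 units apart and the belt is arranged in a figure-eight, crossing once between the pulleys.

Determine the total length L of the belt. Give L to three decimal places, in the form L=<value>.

L=236.049

crossed belt: β = asin((r1+r2)/C) = asin(14/95) = 8.4745°
wrap1 = wrap2 = π + 2β = 196.9489°
tangent length = C·cosβ = 93.9628
L = (r1+r2)·wrap + 2·C·cosβ = 14·3.4374 + 2·93.9628 = 236.0492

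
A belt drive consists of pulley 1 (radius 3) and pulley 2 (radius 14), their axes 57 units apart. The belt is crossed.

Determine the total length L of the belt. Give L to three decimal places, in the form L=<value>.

crossed belt: β = asin((r1+r2)/C) = asin(17/57) = 17.3523°
wrap1 = wrap2 = π + 2β = 214.7045°
tangent length = C·cosβ = 54.4059
L = (r1+r2)·wrap + 2·C·cosβ = 17·3.7473 + 2·54.4059 = 172.5159

L=172.516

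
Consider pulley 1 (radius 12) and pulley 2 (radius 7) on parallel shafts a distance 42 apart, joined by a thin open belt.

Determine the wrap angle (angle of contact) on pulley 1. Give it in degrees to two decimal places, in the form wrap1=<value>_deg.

open belt: β = asin((r2−r1)/C) = asin(-5/42) = -6.8371°
wrap1 = π − 2β = 193.6743°
wrap2 = π + 2β = 166.3257°

wrap1=193.67_deg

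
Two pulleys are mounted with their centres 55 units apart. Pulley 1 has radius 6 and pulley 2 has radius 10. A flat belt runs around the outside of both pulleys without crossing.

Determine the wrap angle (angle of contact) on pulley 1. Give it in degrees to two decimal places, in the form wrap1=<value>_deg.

wrap1=171.66_deg

open belt: β = asin((r2−r1)/C) = asin(4/55) = 4.1706°
wrap1 = π − 2β = 171.6587°
wrap2 = π + 2β = 188.3413°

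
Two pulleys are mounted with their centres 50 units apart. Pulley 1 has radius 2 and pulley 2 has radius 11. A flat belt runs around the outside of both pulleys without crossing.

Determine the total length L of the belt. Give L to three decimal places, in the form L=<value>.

L=142.465

open belt: β = asin((r2−r1)/C) = asin(9/50) = 10.3698°
wrap1 = π − 2β = 159.2605°
wrap2 = π + 2β = 200.7395°
tangent length = C·cosβ = 49.1833
L = r1·wrap1 + r2·wrap2 + 2·C·cosβ = 2·2.7796 + 11·3.5036 + 2·49.1833 = 142.4651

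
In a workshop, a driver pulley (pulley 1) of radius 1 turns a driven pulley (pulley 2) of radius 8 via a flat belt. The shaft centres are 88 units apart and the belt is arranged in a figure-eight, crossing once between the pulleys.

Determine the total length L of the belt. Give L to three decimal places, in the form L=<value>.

crossed belt: β = asin((r1+r2)/C) = asin(9/88) = 5.8701°
wrap1 = wrap2 = π + 2β = 191.7401°
tangent length = C·cosβ = 87.5386
L = (r1+r2)·wrap + 2·C·cosβ = 9·3.3465 + 2·87.5386 = 205.1956

L=205.196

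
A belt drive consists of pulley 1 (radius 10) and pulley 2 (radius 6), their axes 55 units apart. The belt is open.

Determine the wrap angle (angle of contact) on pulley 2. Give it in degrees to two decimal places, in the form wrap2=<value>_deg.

open belt: β = asin((r2−r1)/C) = asin(-4/55) = -4.1706°
wrap1 = π − 2β = 188.3413°
wrap2 = π + 2β = 171.6587°

wrap2=171.66_deg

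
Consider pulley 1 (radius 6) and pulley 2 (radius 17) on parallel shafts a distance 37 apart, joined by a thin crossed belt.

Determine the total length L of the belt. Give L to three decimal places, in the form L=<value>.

L=161.079

crossed belt: β = asin((r1+r2)/C) = asin(23/37) = 38.4347°
wrap1 = wrap2 = π + 2β = 256.8693°
tangent length = C·cosβ = 28.9828
L = (r1+r2)·wrap + 2·C·cosβ = 23·4.4832 + 2·28.9828 = 161.0795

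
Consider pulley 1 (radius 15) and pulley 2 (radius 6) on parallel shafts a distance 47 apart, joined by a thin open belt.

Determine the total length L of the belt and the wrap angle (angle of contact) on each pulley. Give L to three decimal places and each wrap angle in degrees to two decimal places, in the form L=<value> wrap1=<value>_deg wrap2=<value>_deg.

open belt: β = asin((r2−r1)/C) = asin(-9/47) = -11.0397°
wrap1 = π − 2β = 202.0794°
wrap2 = π + 2β = 157.9206°
tangent length = C·cosβ = 46.1303
L = r1·wrap1 + r2·wrap2 + 2·C·cosβ = 15·3.5270 + 6·2.7562 + 2·46.1303 = 161.7022

L=161.702 wrap1=202.08_deg wrap2=157.92_deg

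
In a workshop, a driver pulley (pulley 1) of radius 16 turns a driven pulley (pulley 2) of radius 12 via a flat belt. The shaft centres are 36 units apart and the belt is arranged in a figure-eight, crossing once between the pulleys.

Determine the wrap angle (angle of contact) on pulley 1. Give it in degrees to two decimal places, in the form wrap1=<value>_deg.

crossed belt: β = asin((r1+r2)/C) = asin(28/36) = 51.0576°
wrap1 = wrap2 = π + 2β = 282.1151°

wrap1=282.12_deg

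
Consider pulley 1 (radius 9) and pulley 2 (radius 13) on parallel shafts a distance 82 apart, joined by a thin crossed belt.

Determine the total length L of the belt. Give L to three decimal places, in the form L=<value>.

L=239.054

crossed belt: β = asin((r1+r2)/C) = asin(22/82) = 15.5627°
wrap1 = wrap2 = π + 2β = 211.1254°
tangent length = C·cosβ = 78.9937
L = (r1+r2)·wrap + 2·C·cosβ = 22·3.6848 + 2·78.9937 = 239.0537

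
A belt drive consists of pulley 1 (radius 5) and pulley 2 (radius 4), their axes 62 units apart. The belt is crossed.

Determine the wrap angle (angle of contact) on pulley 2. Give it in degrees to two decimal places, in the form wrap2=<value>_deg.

wrap2=196.69_deg

crossed belt: β = asin((r1+r2)/C) = asin(9/62) = 8.3466°
wrap1 = wrap2 = π + 2β = 196.6932°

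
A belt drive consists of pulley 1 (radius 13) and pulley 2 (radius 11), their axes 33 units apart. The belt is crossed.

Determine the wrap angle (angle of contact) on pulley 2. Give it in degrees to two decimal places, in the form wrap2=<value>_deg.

wrap2=273.32_deg

crossed belt: β = asin((r1+r2)/C) = asin(24/33) = 46.6582°
wrap1 = wrap2 = π + 2β = 273.3165°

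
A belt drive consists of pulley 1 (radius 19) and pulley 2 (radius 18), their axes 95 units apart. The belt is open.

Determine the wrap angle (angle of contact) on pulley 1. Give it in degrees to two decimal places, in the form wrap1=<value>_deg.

wrap1=181.21_deg

open belt: β = asin((r2−r1)/C) = asin(-1/95) = -0.6031°
wrap1 = π − 2β = 181.2062°
wrap2 = π + 2β = 178.7938°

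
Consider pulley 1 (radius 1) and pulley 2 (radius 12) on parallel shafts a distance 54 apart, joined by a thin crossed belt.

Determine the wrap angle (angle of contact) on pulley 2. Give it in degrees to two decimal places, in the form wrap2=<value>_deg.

crossed belt: β = asin((r1+r2)/C) = asin(13/54) = 13.9303°
wrap1 = wrap2 = π + 2β = 207.8605°

wrap2=207.86_deg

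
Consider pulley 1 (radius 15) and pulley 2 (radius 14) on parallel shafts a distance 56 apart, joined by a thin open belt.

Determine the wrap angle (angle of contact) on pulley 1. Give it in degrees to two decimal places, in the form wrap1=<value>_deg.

wrap1=182.05_deg

open belt: β = asin((r2−r1)/C) = asin(-1/56) = -1.0232°
wrap1 = π − 2β = 182.0464°
wrap2 = π + 2β = 177.9536°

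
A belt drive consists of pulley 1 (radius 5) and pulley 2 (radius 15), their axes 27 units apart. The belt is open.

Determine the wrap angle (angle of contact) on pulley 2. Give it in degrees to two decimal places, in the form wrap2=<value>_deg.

wrap2=223.48_deg

open belt: β = asin((r2−r1)/C) = asin(10/27) = 21.7385°
wrap1 = π − 2β = 136.5231°
wrap2 = π + 2β = 223.4769°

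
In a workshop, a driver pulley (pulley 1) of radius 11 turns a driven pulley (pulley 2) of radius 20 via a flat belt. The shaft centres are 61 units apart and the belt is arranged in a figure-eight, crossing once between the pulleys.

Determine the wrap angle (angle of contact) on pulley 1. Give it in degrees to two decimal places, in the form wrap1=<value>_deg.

wrap1=241.09_deg

crossed belt: β = asin((r1+r2)/C) = asin(31/61) = 30.5438°
wrap1 = wrap2 = π + 2β = 241.0876°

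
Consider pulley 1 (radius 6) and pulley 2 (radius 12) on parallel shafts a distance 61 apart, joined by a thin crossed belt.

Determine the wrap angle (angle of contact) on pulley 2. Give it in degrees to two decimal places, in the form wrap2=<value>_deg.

wrap2=214.32_deg

crossed belt: β = asin((r1+r2)/C) = asin(18/61) = 17.1625°
wrap1 = wrap2 = π + 2β = 214.3249°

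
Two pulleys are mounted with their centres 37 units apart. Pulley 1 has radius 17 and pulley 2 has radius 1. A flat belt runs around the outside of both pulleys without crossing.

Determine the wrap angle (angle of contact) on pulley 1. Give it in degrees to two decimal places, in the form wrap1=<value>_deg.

wrap1=231.24_deg

open belt: β = asin((r2−r1)/C) = asin(-16/37) = -25.6220°
wrap1 = π − 2β = 231.2441°
wrap2 = π + 2β = 128.7559°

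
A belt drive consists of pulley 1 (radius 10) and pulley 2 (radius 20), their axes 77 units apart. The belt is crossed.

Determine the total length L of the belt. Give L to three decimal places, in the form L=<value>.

L=260.091

crossed belt: β = asin((r1+r2)/C) = asin(30/77) = 22.9303°
wrap1 = wrap2 = π + 2β = 225.8605°
tangent length = C·cosβ = 70.9154
L = (r1+r2)·wrap + 2·C·cosβ = 30·3.9420 + 2·70.9154 = 260.0912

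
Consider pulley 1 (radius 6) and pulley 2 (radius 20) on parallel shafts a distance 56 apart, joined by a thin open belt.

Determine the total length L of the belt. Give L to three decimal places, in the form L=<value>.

open belt: β = asin((r2−r1)/C) = asin(14/56) = 14.4775°
wrap1 = π − 2β = 151.0450°
wrap2 = π + 2β = 208.9550°
tangent length = C·cosβ = 54.2218
L = r1·wrap1 + r2·wrap2 + 2·C·cosβ = 6·2.6362 + 20·3.6470 + 2·54.2218 = 197.2000

L=197.200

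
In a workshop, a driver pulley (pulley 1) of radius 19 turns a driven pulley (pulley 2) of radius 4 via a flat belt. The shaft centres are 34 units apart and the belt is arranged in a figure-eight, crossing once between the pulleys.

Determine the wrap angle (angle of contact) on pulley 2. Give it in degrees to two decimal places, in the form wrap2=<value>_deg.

crossed belt: β = asin((r1+r2)/C) = asin(23/34) = 42.5685°
wrap1 = wrap2 = π + 2β = 265.1369°

wrap2=265.14_deg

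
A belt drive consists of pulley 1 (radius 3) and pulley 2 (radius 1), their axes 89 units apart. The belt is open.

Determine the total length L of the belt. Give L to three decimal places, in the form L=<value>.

open belt: β = asin((r2−r1)/C) = asin(-2/89) = -1.2877°
wrap1 = π − 2β = 182.5753°
wrap2 = π + 2β = 177.4247°
tangent length = C·cosβ = 88.9775
L = r1·wrap1 + r2·wrap2 + 2·C·cosβ = 3·3.1865 + 1·3.0966 + 2·88.9775 = 190.6113

L=190.611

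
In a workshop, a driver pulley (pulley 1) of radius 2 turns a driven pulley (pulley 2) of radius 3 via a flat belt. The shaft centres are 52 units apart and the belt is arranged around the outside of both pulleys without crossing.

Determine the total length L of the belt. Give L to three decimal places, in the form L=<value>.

open belt: β = asin((r2−r1)/C) = asin(1/52) = 1.1019°
wrap1 = π − 2β = 177.7962°
wrap2 = π + 2β = 182.2038°
tangent length = C·cosβ = 51.9904
L = r1·wrap1 + r2·wrap2 + 2·C·cosβ = 2·3.1031 + 3·3.1801 + 2·51.9904 = 119.7272

L=119.727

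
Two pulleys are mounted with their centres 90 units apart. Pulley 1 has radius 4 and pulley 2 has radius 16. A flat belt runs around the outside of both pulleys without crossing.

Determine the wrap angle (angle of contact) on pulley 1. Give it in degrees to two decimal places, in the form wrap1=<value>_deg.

wrap1=164.68_deg

open belt: β = asin((r2−r1)/C) = asin(12/90) = 7.6623°
wrap1 = π − 2β = 164.6755°
wrap2 = π + 2β = 195.3245°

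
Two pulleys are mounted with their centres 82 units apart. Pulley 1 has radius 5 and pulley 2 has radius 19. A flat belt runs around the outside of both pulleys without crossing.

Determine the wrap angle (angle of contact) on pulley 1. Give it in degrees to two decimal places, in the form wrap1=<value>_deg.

wrap1=160.34_deg

open belt: β = asin((r2−r1)/C) = asin(14/82) = 9.8304°
wrap1 = π − 2β = 160.3393°
wrap2 = π + 2β = 199.6607°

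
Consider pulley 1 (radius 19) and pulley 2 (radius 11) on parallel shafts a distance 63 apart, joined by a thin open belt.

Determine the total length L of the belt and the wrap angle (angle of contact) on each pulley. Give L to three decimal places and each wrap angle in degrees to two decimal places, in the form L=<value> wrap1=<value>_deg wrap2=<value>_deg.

L=221.265 wrap1=194.59_deg wrap2=165.41_deg

open belt: β = asin((r2−r1)/C) = asin(-8/63) = -7.2954°
wrap1 = π − 2β = 194.5907°
wrap2 = π + 2β = 165.4093°
tangent length = C·cosβ = 62.4900
L = r1·wrap1 + r2·wrap2 + 2·C·cosβ = 19·3.3962 + 11·2.8869 + 2·62.4900 = 221.2650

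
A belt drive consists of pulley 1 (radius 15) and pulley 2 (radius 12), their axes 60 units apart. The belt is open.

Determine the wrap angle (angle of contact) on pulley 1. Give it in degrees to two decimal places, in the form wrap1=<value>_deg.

wrap1=185.73_deg

open belt: β = asin((r2−r1)/C) = asin(-3/60) = -2.8660°
wrap1 = π − 2β = 185.7320°
wrap2 = π + 2β = 174.2680°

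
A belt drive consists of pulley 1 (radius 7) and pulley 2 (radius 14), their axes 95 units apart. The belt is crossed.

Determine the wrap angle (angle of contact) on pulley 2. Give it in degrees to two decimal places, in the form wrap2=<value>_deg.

wrap2=205.54_deg

crossed belt: β = asin((r1+r2)/C) = asin(21/95) = 12.7709°
wrap1 = wrap2 = π + 2β = 205.5417°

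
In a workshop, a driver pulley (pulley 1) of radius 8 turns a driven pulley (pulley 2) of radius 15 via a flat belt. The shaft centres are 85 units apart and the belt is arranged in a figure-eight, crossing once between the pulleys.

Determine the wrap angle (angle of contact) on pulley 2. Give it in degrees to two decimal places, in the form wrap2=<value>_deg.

wrap2=211.40_deg

crossed belt: β = asin((r1+r2)/C) = asin(23/85) = 15.6993°
wrap1 = wrap2 = π + 2β = 211.3985°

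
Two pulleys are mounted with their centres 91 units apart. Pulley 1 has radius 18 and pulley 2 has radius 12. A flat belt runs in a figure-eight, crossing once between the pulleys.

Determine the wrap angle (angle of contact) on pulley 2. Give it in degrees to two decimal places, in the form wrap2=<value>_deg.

crossed belt: β = asin((r1+r2)/C) = asin(30/91) = 19.2488°
wrap1 = wrap2 = π + 2β = 218.4975°

wrap2=218.50_deg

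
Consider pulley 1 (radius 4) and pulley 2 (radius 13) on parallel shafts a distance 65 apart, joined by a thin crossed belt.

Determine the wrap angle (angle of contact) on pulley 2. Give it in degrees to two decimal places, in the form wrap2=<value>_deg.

crossed belt: β = asin((r1+r2)/C) = asin(17/65) = 15.1614°
wrap1 = wrap2 = π + 2β = 210.3227°

wrap2=210.32_deg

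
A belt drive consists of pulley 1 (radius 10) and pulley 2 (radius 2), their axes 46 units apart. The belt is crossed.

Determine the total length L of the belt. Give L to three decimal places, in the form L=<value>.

L=132.848

crossed belt: β = asin((r1+r2)/C) = asin(12/46) = 15.1217°
wrap1 = wrap2 = π + 2β = 210.2433°
tangent length = C·cosβ = 44.4072
L = (r1+r2)·wrap + 2·C·cosβ = 12·3.6694 + 2·44.4072 = 132.8477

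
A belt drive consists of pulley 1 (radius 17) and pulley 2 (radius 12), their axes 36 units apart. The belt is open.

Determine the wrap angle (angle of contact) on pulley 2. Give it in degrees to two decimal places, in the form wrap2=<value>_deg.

open belt: β = asin((r2−r1)/C) = asin(-5/36) = -7.9836°
wrap1 = π − 2β = 195.9671°
wrap2 = π + 2β = 164.0329°

wrap2=164.03_deg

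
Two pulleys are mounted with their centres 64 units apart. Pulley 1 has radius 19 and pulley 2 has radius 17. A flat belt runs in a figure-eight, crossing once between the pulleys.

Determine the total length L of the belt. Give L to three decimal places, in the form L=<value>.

crossed belt: β = asin((r1+r2)/C) = asin(36/64) = 34.2289°
wrap1 = wrap2 = π + 2β = 248.4577°
tangent length = C·cosβ = 52.9150
L = (r1+r2)·wrap + 2·C·cosβ = 36·4.3364 + 2·52.9150 = 261.9406

L=261.941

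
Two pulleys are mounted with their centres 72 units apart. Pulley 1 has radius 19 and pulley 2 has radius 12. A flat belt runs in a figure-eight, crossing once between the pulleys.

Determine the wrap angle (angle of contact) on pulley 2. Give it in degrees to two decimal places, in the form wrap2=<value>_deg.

crossed belt: β = asin((r1+r2)/C) = asin(31/72) = 25.5028°
wrap1 = wrap2 = π + 2β = 231.0056°

wrap2=231.01_deg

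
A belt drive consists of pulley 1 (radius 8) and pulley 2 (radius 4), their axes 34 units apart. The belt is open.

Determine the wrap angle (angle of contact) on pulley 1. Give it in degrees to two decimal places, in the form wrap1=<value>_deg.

open belt: β = asin((r2−r1)/C) = asin(-4/34) = -6.7563°
wrap1 = π − 2β = 193.5127°
wrap2 = π + 2β = 166.4873°

wrap1=193.51_deg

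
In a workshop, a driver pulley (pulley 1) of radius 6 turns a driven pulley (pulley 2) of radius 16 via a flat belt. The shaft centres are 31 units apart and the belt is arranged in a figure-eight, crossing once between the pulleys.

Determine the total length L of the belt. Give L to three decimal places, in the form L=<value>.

crossed belt: β = asin((r1+r2)/C) = asin(22/31) = 45.2087°
wrap1 = wrap2 = π + 2β = 270.4174°
tangent length = C·cosβ = 21.8403
L = (r1+r2)·wrap + 2·C·cosβ = 22·4.7197 + 2·21.8403 = 147.5135

L=147.513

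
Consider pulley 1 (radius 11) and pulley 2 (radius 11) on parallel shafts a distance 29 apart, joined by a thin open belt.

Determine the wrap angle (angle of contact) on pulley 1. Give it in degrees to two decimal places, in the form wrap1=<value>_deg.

open belt: β = asin((r2−r1)/C) = asin(0/29) = 0.0000°
wrap1 = π − 2β = 180.0000°
wrap2 = π + 2β = 180.0000°

wrap1=180.00_deg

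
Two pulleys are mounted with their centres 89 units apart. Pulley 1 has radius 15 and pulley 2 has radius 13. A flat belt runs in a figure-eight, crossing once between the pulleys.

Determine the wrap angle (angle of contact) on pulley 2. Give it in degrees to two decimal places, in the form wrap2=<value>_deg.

crossed belt: β = asin((r1+r2)/C) = asin(28/89) = 18.3371°
wrap1 = wrap2 = π + 2β = 216.6741°

wrap2=216.67_deg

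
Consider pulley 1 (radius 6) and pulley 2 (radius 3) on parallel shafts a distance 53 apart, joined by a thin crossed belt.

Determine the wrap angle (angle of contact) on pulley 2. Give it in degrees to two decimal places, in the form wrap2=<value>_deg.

crossed belt: β = asin((r1+r2)/C) = asin(9/53) = 9.7768°
wrap1 = wrap2 = π + 2β = 199.5537°

wrap2=199.55_deg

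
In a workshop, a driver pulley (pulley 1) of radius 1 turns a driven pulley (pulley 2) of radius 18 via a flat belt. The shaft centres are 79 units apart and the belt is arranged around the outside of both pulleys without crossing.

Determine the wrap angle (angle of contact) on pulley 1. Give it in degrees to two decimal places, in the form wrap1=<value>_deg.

wrap1=155.15_deg

open belt: β = asin((r2−r1)/C) = asin(17/79) = 12.4267°
wrap1 = π − 2β = 155.1467°
wrap2 = π + 2β = 204.8533°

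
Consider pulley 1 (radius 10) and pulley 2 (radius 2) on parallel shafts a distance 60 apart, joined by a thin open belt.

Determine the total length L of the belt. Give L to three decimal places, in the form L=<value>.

open belt: β = asin((r2−r1)/C) = asin(-8/60) = -7.6623°
wrap1 = π − 2β = 195.3245°
wrap2 = π + 2β = 164.6755°
tangent length = C·cosβ = 59.4643
L = r1·wrap1 + r2·wrap2 + 2·C·cosβ = 10·3.4091 + 2·2.8741 + 2·59.4643 = 158.7674

L=158.767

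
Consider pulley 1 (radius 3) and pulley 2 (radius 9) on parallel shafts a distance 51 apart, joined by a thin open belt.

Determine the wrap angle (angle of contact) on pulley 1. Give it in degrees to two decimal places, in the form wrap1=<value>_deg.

open belt: β = asin((r2−r1)/C) = asin(6/51) = 6.7563°
wrap1 = π − 2β = 166.4873°
wrap2 = π + 2β = 193.5127°

wrap1=166.49_deg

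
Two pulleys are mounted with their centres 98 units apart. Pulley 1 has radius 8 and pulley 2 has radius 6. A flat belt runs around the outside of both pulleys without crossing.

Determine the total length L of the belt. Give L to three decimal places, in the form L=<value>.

open belt: β = asin((r2−r1)/C) = asin(-2/98) = -1.1694°
wrap1 = π − 2β = 182.3388°
wrap2 = π + 2β = 177.6612°
tangent length = C·cosβ = 97.9796
L = r1·wrap1 + r2·wrap2 + 2·C·cosβ = 8·3.1824 + 6·3.1008 + 2·97.9796 = 240.0231

L=240.023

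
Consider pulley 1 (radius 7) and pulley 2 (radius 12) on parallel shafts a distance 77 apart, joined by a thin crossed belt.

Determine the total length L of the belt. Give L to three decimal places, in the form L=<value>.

L=218.403

crossed belt: β = asin((r1+r2)/C) = asin(19/77) = 14.2855°
wrap1 = wrap2 = π + 2β = 208.5709°
tangent length = C·cosβ = 74.6190
L = (r1+r2)·wrap + 2·C·cosβ = 19·3.6402 + 2·74.6190 = 218.4028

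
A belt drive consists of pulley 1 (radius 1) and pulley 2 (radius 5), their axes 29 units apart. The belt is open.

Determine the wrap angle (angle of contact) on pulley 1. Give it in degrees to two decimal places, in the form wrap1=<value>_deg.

wrap1=164.14_deg

open belt: β = asin((r2−r1)/C) = asin(4/29) = 7.9281°
wrap1 = π − 2β = 164.1437°
wrap2 = π + 2β = 195.8563°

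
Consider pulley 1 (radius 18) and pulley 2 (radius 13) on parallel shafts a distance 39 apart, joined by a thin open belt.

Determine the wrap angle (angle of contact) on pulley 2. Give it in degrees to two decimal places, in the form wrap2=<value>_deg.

open belt: β = asin((r2−r1)/C) = asin(-5/39) = -7.3659°
wrap1 = π − 2β = 194.7318°
wrap2 = π + 2β = 165.2682°

wrap2=165.27_deg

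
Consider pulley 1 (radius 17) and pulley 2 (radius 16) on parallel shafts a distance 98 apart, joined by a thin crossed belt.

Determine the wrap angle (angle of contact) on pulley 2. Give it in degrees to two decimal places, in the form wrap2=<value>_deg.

wrap2=219.36_deg

crossed belt: β = asin((r1+r2)/C) = asin(33/98) = 19.6781°
wrap1 = wrap2 = π + 2β = 219.3561°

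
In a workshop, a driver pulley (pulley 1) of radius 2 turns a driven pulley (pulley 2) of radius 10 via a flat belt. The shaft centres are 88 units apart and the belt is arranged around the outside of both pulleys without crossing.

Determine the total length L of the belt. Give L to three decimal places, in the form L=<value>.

L=214.427

open belt: β = asin((r2−r1)/C) = asin(8/88) = 5.2159°
wrap1 = π − 2β = 169.5682°
wrap2 = π + 2β = 190.4318°
tangent length = C·cosβ = 87.6356
L = r1·wrap1 + r2·wrap2 + 2·C·cosβ = 2·2.9595 + 10·3.3237 + 2·87.6356 = 214.4269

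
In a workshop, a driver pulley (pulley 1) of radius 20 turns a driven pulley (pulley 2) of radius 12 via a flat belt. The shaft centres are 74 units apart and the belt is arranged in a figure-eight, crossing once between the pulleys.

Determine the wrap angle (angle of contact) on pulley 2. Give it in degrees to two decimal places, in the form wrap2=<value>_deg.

wrap2=231.24_deg

crossed belt: β = asin((r1+r2)/C) = asin(32/74) = 25.6220°
wrap1 = wrap2 = π + 2β = 231.2441°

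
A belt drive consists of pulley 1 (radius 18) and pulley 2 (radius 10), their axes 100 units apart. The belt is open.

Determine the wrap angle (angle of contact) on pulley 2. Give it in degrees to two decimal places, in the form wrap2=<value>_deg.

open belt: β = asin((r2−r1)/C) = asin(-8/100) = -4.5886°
wrap1 = π − 2β = 189.1771°
wrap2 = π + 2β = 170.8229°

wrap2=170.82_deg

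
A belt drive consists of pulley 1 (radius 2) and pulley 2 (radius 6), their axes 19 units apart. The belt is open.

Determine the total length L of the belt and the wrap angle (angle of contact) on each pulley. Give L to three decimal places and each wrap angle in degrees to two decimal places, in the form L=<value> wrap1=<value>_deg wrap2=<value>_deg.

open belt: β = asin((r2−r1)/C) = asin(4/19) = 12.1532°
wrap1 = π − 2β = 155.6936°
wrap2 = π + 2β = 204.3064°
tangent length = C·cosβ = 18.5742
L = r1·wrap1 + r2·wrap2 + 2·C·cosβ = 2·2.7174 + 6·3.5658 + 2·18.5742 = 63.9780

L=63.978 wrap1=155.69_deg wrap2=204.31_deg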